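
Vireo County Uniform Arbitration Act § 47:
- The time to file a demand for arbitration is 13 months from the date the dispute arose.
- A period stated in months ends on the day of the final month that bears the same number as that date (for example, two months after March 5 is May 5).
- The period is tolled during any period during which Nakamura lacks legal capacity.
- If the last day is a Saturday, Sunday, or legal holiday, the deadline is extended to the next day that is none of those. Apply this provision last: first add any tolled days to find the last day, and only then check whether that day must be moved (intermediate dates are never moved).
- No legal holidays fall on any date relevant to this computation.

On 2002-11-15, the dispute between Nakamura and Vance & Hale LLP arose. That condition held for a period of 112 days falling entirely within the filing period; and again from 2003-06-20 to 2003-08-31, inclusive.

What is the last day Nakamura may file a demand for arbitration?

13 months after 2002-11-15 is December 15, 2003.
Tolling adds 112 days: December 15, 2003 + 112 days = April 5, 2004.
From June 20, 2003 through August 31, 2003 inclusive is 73 days; tolling adds 73 days: April 5, 2004 + 73 days = June 17, 2004.
June 17, 2004 is a Thursday and not a legal holiday, so no extension applies.

June 17, 2004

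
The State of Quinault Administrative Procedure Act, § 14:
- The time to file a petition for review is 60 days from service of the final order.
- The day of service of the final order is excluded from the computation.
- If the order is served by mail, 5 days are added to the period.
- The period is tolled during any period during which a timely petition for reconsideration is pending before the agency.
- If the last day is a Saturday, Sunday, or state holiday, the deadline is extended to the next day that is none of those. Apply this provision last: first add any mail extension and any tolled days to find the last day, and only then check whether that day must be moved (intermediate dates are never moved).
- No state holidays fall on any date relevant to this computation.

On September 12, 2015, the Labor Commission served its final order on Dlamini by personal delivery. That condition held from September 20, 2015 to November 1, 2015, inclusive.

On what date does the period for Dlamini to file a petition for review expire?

December 24, 2015

60 days after September 12, 2015 is November 11, 2015.
Service was not by mail, so no mail extension applies.
From September 20, 2015 through November 1, 2015 inclusive is 43 days; tolling adds 43 days: November 11, 2015 + 43 days = December 24, 2015.
December 24, 2015 is a Thursday and not a state holiday, so no extension applies.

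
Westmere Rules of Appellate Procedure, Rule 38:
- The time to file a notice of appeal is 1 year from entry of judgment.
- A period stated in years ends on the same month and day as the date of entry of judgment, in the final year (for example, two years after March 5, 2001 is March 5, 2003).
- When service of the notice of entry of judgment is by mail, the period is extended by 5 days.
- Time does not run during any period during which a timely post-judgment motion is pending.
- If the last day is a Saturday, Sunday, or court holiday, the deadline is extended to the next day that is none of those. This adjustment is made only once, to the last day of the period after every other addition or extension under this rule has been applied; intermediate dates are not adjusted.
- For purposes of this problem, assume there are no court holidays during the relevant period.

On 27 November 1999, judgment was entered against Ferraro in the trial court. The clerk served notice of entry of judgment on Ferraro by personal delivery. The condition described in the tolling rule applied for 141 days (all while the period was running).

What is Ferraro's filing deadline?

April 17, 2001

1 year after 27 November 1999 is November 27, 2000.
Service was not by mail, so no mail extension applies.
Tolling adds 141 days: November 27, 2000 + 141 days = April 17, 2001.
April 17, 2001 is a Tuesday and not a court holiday, so no extension applies.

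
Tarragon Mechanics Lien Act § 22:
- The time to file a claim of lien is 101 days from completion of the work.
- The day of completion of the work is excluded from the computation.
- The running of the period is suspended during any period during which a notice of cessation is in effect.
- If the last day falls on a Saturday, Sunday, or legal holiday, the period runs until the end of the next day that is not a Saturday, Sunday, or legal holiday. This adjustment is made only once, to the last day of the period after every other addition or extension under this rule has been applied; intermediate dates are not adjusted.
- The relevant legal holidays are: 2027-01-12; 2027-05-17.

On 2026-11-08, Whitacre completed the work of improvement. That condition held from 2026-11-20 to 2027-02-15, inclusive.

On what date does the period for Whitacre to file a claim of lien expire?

May 18, 2027

101 days after 2026-11-08 is February 17, 2027.
From November 20, 2026 through February 15, 2027 inclusive is 88 days; tolling adds 88 days: February 17, 2027 + 88 days = May 16, 2027.
May 16, 2027 is Sunday; May 17, 2027 is a listed holiday. The next qualifying day is May 18, 2027.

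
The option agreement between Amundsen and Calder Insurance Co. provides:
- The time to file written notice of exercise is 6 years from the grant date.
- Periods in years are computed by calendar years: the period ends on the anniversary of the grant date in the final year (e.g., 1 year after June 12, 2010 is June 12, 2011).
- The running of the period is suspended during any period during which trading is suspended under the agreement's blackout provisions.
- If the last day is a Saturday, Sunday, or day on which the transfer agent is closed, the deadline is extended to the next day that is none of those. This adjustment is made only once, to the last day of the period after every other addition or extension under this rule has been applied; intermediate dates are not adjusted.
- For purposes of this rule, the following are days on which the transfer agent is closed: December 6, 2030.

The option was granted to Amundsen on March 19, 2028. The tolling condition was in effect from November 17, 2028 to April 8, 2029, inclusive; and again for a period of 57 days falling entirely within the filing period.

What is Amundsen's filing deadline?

October 5, 2034

6 years after March 19, 2028 is March 19, 2034.
From November 17, 2028 through April 8, 2029 inclusive is 143 days; tolling adds 143 days: March 19, 2034 + 143 days = August 9, 2034.
Tolling adds 57 days: August 9, 2034 + 57 days = October 5, 2034.
October 5, 2034 is a Thursday and not a day on which the transfer agent is closed, so no extension applies.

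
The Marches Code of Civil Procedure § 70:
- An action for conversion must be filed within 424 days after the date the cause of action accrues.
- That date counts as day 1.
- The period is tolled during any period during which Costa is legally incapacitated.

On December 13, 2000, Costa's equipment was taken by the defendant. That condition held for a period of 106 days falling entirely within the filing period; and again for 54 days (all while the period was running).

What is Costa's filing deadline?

Counting December 13, 2000 as day 1, day 424 is February 9, 2002.
Tolling adds 106 days: February 9, 2002 + 106 days = May 26, 2002.
Tolling adds 54 days: May 26, 2002 + 54 days = July 19, 2002.

July 19, 2002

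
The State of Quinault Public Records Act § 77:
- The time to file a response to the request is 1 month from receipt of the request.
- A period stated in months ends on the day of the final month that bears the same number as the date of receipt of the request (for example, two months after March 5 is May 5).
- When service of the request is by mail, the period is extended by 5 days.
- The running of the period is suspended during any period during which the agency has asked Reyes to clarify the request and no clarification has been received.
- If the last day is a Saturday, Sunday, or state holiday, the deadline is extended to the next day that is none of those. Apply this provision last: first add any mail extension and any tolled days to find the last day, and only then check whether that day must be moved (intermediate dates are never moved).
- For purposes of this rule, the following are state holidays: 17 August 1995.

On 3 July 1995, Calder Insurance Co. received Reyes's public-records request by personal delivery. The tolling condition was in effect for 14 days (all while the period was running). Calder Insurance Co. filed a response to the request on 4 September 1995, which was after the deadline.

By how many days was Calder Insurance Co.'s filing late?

1 month after 3 July 1995 is August 3, 1995.
Service was not by mail, so no mail extension applies.
Tolling adds 14 days: August 3, 1995 + 14 days = August 17, 1995.
August 17, 1995 is a listed holiday. The next qualifying day is August 18, 1995.
The deadline is August 18, 1995; from August 18, 1995 to September 4, 1995 is 17 days.

17 days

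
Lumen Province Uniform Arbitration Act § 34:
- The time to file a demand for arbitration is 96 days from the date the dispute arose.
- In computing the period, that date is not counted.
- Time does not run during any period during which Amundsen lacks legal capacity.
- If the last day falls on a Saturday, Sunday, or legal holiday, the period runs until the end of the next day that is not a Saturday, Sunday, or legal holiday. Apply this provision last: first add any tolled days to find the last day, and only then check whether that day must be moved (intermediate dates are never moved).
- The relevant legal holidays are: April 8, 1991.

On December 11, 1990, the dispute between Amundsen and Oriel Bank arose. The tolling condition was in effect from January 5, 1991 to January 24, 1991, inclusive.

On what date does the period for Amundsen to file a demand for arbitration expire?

96 days after December 11, 1990 is March 17, 1991.
From January 5, 1991 through January 24, 1991 inclusive is 20 days; tolling adds 20 days: March 17, 1991 + 20 days = April 6, 1991.
April 6, 1991 is Saturday; April 7, 1991 is Sunday; April 8, 1991 is a listed holiday. The next qualifying day is April 9, 1991.

April 9, 1991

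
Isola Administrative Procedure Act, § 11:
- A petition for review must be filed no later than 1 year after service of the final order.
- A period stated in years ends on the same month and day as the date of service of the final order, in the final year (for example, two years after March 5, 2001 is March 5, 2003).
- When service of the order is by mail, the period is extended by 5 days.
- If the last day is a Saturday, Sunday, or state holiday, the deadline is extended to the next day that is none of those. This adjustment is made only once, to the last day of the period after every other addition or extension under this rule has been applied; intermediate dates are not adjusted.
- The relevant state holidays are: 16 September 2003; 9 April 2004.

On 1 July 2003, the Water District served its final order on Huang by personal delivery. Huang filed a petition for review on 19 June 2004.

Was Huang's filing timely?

1 year after 1 July 2003 is July 1, 2004.
Service was not by mail, so no mail extension applies.
July 1, 2004 is a Thursday and not a state holiday, so no extension applies.
The deadline is July 1, 2004; the filing on June 19, 2004 is on or before that date.

Yes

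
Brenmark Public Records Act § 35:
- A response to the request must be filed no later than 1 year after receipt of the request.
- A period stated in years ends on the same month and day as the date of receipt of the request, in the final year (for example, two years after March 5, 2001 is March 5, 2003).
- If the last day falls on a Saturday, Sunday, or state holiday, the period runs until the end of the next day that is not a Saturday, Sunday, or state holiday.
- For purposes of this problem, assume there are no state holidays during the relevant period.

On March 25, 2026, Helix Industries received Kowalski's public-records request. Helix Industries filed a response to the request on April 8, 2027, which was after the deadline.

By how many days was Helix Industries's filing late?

14 days

1 year after March 25, 2026 is March 25, 2027.
March 25, 2027 is a Thursday and not a state holiday, so no extension applies.
The deadline is March 25, 2027; from March 25, 2027 to April 8, 2027 is 14 days.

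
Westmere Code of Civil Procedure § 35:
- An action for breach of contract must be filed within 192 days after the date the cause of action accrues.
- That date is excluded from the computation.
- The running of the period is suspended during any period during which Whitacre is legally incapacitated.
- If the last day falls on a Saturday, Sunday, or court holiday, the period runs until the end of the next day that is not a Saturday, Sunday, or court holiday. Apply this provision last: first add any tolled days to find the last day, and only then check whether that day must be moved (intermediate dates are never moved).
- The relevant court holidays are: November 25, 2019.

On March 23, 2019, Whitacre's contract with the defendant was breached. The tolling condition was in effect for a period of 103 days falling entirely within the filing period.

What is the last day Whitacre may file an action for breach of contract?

192 days after March 23, 2019 is October 1, 2019.
Tolling adds 103 days: October 1, 2019 + 103 days = January 12, 2020.
January 12, 2020 is Sunday. The next qualifying day is January 13, 2020.

January 13, 2020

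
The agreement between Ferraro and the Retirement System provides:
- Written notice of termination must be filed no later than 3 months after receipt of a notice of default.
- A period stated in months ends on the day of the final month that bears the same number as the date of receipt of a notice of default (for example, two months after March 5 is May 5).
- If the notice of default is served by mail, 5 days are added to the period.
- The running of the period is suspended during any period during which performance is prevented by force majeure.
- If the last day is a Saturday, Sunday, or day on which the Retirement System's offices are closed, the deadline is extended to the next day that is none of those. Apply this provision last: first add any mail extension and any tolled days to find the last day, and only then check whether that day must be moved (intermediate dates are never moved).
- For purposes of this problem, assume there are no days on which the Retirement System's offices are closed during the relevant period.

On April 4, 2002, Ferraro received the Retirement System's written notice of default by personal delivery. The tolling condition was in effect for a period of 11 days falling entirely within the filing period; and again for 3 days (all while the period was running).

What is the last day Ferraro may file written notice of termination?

July 18, 2002

3 months after April 4, 2002 is July 4, 2002.
Service was not by mail, so no mail extension applies.
Tolling adds 11 days: July 4, 2002 + 11 days = July 15, 2002.
Tolling adds 3 days: July 15, 2002 + 3 days = July 18, 2002.
July 18, 2002 is a Thursday and not a day on which the Retirement System's offices are closed, so no extension applies.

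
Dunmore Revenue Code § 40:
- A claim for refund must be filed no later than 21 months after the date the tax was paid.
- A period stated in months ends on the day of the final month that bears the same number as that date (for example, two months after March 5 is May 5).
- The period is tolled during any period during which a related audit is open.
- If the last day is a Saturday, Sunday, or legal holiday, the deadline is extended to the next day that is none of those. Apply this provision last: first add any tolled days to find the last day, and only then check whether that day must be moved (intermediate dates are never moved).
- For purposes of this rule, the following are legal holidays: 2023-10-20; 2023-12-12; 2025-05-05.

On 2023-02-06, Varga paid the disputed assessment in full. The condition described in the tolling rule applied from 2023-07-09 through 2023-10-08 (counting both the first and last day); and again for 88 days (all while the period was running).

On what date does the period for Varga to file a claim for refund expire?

21 months after 2023-02-06 is November 6, 2024.
From July 9, 2023 through October 8, 2023 inclusive is 92 days; tolling adds 92 days: November 6, 2024 + 92 days = February 6, 2025.
Tolling adds 88 days: February 6, 2025 + 88 days = May 5, 2025.
May 5, 2025 is a listed holiday. The next qualifying day is May 6, 2025.

May 6, 2025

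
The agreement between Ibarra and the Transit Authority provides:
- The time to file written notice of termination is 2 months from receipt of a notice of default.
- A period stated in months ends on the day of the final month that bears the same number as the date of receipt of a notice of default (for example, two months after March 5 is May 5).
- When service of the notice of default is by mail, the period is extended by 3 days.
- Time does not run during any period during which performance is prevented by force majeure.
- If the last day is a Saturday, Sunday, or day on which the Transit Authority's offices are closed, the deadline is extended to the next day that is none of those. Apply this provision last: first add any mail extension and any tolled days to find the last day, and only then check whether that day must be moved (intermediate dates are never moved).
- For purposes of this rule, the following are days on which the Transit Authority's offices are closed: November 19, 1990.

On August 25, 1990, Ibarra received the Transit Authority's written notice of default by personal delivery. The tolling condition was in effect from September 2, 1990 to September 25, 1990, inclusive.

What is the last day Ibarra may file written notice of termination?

2 months after August 25, 1990 is October 25, 1990.
Service was not by mail, so no mail extension applies.
From September 2, 1990 through September 25, 1990 inclusive is 24 days; tolling adds 24 days: October 25, 1990 + 24 days = November 18, 1990.
November 18, 1990 is Sunday; November 19, 1990 is a listed holiday. The next qualifying day is November 20, 1990.

November 20, 1990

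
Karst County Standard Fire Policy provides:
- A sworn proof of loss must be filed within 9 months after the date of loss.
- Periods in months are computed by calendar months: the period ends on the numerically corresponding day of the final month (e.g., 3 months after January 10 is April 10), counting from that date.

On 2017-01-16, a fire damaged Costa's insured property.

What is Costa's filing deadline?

October 16, 2017

9 months after 2017-01-16 is October 16, 2017.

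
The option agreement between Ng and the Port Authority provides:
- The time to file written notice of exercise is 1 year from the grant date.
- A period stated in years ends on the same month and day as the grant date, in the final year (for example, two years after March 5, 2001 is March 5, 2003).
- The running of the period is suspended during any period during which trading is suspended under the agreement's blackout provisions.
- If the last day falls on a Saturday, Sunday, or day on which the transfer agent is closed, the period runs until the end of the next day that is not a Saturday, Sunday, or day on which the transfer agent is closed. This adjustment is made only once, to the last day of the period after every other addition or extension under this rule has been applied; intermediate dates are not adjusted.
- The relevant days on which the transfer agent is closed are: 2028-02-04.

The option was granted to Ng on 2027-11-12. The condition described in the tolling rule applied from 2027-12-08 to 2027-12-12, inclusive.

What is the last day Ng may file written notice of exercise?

1 year after 2027-11-12 is November 12, 2028.
From December 8, 2027 through December 12, 2027 inclusive is 5 days; tolling adds 5 days: November 12, 2028 + 5 days = November 17, 2028.
November 17, 2028 is a Friday and not a day on which the transfer agent is closed, so no extension applies.

November 17, 2028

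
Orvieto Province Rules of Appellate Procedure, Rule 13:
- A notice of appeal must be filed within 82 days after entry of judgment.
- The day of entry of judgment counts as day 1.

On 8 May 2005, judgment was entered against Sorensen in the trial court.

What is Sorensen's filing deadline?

Counting 8 May 2005 as day 1, day 82 is July 28, 2005.

July 28, 2005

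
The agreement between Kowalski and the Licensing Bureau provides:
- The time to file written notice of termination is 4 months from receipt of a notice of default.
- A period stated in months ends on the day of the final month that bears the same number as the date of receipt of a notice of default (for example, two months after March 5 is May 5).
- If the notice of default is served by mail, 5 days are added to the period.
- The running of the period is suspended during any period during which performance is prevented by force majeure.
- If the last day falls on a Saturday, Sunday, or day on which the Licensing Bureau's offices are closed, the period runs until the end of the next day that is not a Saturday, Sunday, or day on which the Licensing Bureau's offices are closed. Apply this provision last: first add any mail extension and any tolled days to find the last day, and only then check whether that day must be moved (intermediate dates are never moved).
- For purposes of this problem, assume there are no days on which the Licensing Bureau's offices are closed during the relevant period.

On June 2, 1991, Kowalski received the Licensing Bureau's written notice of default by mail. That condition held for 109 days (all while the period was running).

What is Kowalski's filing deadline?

4 months after June 2, 1991 is October 2, 1991.
Service was by mail, adding 5 days: October 2, 1991 + 5 days = October 7, 1991.
Tolling adds 109 days: October 7, 1991 + 109 days = January 24, 1992.
January 24, 1992 is a Friday and not a day on which the Licensing Bureau's offices are closed, so no extension applies.

January 24, 1992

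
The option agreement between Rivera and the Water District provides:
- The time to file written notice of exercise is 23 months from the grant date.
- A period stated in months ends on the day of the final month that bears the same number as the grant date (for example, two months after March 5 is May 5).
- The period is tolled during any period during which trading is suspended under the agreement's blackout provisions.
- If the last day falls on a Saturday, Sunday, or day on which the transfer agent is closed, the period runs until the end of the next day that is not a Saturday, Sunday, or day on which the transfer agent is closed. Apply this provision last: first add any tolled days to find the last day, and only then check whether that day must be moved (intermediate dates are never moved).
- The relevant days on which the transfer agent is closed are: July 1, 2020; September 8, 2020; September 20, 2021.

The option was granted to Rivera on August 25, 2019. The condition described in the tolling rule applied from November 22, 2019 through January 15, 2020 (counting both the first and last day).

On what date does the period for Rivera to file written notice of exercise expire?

23 months after August 25, 2019 is July 25, 2021.
From November 22, 2019 through January 15, 2020 inclusive is 55 days; tolling adds 55 days: July 25, 2021 + 55 days = September 18, 2021.
September 18, 2021 is Saturday; September 19, 2021 is Sunday; September 20, 2021 is a listed holiday. The next qualifying day is September 21, 2021.

September 21, 2021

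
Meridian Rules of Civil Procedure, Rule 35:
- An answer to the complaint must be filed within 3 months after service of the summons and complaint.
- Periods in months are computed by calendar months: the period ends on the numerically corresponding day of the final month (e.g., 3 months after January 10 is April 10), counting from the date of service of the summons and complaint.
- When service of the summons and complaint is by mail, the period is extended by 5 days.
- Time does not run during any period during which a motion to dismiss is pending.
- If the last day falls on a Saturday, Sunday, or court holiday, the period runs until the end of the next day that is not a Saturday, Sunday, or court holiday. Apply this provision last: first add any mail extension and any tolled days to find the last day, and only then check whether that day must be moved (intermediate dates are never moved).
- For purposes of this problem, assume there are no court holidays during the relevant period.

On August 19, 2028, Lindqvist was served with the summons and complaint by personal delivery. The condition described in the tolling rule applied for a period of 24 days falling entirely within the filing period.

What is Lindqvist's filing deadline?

December 13, 2028

3 months after August 19, 2028 is November 19, 2028.
Service was not by mail, so no mail extension applies.
Tolling adds 24 days: November 19, 2028 + 24 days = December 13, 2028.
December 13, 2028 is a Wednesday and not a court holiday, so no extension applies.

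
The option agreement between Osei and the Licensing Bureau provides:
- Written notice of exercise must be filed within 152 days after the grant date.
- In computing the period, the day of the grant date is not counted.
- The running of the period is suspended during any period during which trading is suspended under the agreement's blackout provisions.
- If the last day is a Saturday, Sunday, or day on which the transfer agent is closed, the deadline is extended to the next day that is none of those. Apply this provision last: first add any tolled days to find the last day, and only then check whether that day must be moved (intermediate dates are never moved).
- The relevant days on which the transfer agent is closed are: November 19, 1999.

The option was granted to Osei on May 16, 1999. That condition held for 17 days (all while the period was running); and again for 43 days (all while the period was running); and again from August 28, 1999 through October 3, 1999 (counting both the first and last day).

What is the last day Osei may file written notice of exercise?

152 days after May 16, 1999 is October 15, 1999.
Tolling adds 17 days: October 15, 1999 + 17 days = November 1, 1999.
Tolling adds 43 days: November 1, 1999 + 43 days = December 14, 1999.
From August 28, 1999 through October 3, 1999 inclusive is 37 days; tolling adds 37 days: December 14, 1999 + 37 days = January 20, 2000.
January 20, 2000 is a Thursday and not a day on which the transfer agent is closed, so no extension applies.

January 20, 2000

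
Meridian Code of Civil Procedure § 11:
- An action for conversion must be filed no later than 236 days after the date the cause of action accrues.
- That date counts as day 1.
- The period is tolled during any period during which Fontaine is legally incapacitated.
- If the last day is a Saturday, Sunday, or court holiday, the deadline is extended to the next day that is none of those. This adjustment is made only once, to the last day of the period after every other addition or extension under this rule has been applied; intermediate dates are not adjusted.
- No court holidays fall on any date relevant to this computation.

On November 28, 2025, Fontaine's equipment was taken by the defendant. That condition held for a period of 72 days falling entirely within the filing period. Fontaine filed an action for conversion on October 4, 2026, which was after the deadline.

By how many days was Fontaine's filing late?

3 days

Counting November 28, 2025 as day 1, day 236 is July 21, 2026.
Tolling adds 72 days: July 21, 2026 + 72 days = October 1, 2026.
October 1, 2026 is a Thursday and not a court holiday, so no extension applies.
The deadline is October 1, 2026; from October 1, 2026 to October 4, 2026 is 3 days.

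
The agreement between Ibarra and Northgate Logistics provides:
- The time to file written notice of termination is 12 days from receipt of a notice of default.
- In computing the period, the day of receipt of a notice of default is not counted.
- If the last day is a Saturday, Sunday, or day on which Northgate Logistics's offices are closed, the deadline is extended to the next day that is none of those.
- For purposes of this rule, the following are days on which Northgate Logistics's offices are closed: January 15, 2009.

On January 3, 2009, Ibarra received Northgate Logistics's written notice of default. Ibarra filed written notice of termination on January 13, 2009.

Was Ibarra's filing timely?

12 days after January 3, 2009 is January 15, 2009.
January 15, 2009 is a listed holiday. The next qualifying day is January 16, 2009.
The deadline is January 16, 2009; the filing on January 13, 2009 is on or before that date.

Yes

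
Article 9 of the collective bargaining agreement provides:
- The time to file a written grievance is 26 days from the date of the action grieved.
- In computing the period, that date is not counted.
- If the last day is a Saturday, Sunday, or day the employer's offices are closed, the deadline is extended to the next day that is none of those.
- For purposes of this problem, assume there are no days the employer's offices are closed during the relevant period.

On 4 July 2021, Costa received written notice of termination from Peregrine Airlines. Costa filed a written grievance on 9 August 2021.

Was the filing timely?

No

26 days after 4 July 2021 is July 30, 2021.
July 30, 2021 is a Friday and not a day the employer's offices are closed, so no extension applies.
The deadline is July 30, 2021; the filing on August 9, 2021 is after that date.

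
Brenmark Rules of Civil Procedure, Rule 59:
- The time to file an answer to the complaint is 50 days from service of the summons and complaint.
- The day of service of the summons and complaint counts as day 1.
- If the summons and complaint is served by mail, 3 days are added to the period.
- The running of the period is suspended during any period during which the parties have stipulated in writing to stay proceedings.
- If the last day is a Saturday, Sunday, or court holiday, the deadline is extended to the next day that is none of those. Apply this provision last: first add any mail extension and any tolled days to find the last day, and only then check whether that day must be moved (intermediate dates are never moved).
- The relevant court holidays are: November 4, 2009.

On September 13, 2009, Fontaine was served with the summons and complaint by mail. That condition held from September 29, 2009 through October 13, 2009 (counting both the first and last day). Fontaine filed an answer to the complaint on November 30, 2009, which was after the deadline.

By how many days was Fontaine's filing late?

11 days

Counting September 13, 2009 as day 1, day 50 is November 1, 2009.
Service was by mail, adding 3 days: November 1, 2009 + 3 days = November 4, 2009.
From September 29, 2009 through October 13, 2009 inclusive is 15 days; tolling adds 15 days: November 4, 2009 + 15 days = November 19, 2009.
November 19, 2009 is a Thursday and not a court holiday, so no extension applies.
The deadline is November 19, 2009; from November 19, 2009 to November 30, 2009 is 11 days.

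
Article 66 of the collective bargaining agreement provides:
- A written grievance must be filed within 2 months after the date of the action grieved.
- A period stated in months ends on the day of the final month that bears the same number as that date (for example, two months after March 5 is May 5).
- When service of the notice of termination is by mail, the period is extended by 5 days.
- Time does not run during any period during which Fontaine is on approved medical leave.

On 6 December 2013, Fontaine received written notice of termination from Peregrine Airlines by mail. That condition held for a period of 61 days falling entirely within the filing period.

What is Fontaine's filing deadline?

2 months after 6 December 2013 is February 6, 2014.
Service was by mail, adding 5 days: February 6, 2014 + 5 days = February 11, 2014.
Tolling adds 61 days: February 11, 2014 + 61 days = April 13, 2014.

April 13, 2014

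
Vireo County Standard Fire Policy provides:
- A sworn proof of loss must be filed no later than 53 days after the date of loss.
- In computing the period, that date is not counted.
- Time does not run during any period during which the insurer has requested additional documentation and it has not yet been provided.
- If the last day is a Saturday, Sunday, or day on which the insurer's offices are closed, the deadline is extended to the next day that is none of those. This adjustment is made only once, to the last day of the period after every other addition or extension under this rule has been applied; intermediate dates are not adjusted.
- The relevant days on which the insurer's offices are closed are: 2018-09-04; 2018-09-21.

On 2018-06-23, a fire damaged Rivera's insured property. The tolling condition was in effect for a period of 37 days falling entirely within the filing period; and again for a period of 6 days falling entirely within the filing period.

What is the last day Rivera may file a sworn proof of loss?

53 days after 2018-06-23 is August 15, 2018.
Tolling adds 37 days: August 15, 2018 + 37 days = September 21, 2018.
Tolling adds 6 days: September 21, 2018 + 6 days = September 27, 2018.
September 27, 2018 is a Thursday and not a day on which the insurer's offices are closed, so no extension applies.

September 27, 2018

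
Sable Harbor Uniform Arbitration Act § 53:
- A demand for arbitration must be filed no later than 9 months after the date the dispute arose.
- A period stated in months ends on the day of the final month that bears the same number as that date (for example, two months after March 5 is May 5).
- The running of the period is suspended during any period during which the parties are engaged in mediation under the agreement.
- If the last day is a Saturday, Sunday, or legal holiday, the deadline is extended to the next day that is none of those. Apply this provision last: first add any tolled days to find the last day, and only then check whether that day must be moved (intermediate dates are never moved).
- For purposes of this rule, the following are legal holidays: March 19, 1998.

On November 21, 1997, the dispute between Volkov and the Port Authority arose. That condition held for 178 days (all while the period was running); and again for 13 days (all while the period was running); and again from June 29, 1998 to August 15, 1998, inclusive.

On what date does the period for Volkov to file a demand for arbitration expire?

9 months after November 21, 1997 is August 21, 1998.
Tolling adds 178 days: August 21, 1998 + 178 days = February 15, 1999.
Tolling adds 13 days: February 15, 1999 + 13 days = February 28, 1999.
From June 29, 1998 through August 15, 1998 inclusive is 48 days; tolling adds 48 days: February 28, 1999 + 48 days = April 17, 1999.
April 17, 1999 is Saturday; April 18, 1999 is Sunday. The next qualifying day is April 19, 1999.

April 19, 1999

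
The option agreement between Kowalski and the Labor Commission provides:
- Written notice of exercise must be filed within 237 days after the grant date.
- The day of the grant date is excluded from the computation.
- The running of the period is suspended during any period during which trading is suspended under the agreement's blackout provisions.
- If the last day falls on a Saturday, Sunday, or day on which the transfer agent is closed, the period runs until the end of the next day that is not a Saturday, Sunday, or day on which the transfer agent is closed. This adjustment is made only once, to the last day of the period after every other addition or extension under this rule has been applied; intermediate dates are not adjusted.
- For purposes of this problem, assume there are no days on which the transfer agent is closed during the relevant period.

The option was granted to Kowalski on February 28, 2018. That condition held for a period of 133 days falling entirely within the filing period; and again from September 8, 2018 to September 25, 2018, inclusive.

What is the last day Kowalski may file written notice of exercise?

March 25, 2019

237 days after February 28, 2018 is October 23, 2018.
Tolling adds 133 days: October 23, 2018 + 133 days = March 5, 2019.
From September 8, 2018 through September 25, 2018 inclusive is 18 days; tolling adds 18 days: March 5, 2019 + 18 days = March 23, 2019.
March 23, 2019 is Saturday; March 24, 2019 is Sunday. The next qualifying day is March 25, 2019.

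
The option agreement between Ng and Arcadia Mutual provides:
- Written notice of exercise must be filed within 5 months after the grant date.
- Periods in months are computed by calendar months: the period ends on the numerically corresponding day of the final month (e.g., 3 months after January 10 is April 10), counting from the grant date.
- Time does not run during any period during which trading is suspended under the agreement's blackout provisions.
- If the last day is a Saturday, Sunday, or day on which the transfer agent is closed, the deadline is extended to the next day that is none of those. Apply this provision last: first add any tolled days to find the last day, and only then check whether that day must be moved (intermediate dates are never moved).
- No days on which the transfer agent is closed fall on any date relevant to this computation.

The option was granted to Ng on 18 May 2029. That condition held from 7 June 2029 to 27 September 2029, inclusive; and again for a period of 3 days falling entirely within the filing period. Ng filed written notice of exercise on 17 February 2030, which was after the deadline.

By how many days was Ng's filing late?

6 days

5 months after 18 May 2029 is October 18, 2029.
From June 7, 2029 through September 27, 2029 inclusive is 113 days; tolling adds 113 days: October 18, 2029 + 113 days = February 8, 2030.
Tolling adds 3 days: February 8, 2030 + 3 days = February 11, 2030.
February 11, 2030 is a Monday and not a day on which the transfer agent is closed, so no extension applies.
The deadline is February 11, 2030; from February 11, 2030 to February 17, 2030 is 6 days.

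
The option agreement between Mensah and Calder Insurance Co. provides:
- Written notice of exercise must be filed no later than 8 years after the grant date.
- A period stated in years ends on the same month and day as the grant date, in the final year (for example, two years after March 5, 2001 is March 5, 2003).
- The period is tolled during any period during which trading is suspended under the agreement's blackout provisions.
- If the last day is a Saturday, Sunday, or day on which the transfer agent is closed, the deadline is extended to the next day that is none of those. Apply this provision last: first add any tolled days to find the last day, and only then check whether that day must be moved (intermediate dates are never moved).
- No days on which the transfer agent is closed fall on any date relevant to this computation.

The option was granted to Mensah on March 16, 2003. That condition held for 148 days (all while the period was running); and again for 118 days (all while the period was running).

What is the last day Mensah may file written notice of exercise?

December 7, 2011

8 years after March 16, 2003 is March 16, 2011.
Tolling adds 148 days: March 16, 2011 + 148 days = August 11, 2011.
Tolling adds 118 days: August 11, 2011 + 118 days = December 7, 2011.
December 7, 2011 is a Wednesday and not a day on which the transfer agent is closed, so no extension applies.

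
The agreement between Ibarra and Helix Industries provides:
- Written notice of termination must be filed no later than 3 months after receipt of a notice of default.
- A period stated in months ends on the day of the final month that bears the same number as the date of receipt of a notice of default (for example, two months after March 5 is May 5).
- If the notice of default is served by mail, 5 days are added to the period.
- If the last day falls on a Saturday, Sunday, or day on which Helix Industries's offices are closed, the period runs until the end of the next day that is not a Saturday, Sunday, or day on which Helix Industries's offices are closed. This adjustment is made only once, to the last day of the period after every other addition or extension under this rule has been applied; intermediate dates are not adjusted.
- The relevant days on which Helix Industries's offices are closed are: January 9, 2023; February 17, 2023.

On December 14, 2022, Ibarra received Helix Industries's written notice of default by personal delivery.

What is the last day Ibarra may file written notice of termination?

March 14, 2023

3 months after December 14, 2022 is March 14, 2023.
Service was not by mail, so no mail extension applies.
March 14, 2023 is a Tuesday and not a day on which Helix Industries's offices are closed, so no extension applies.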